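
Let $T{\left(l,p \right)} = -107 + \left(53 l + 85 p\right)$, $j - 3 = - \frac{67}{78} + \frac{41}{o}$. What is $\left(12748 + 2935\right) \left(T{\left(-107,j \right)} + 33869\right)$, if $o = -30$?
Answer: $\frac{17221753228}{39} \approx 4.4158 \cdot 10^{8}$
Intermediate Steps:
$j = \frac{151}{195}$ ($j = 3 + \left(- \frac{67}{78} + \frac{41}{-30}\right) = 3 + \left(\left(-67\right) \frac{1}{78} + 41 \left(- \frac{1}{30}\right)\right) = 3 - \frac{434}{195} = \frac{151}{195} \approx 0.77436$)
$T{\left(l,p \right)} = -107 + 53 l + 85 p$
$\left(12748 + 2935\right) \left(T{\left(-107,j \right)} + 33869\right) = \left(12748 + 2935\right) \left(\left(-107 + 53 \left(-107\right) + 85 \cdot \frac{151}{195}\right) + 33869\right) = 15683 \left(\left(-107 - 5671 + \frac{2567}{39}\right) + 33869\right) = 15683 \left(- \frac{222775}{39} + 33869\right) = 15683 \cdot \frac{1098116}{39} = \frac{17221753228}{39}$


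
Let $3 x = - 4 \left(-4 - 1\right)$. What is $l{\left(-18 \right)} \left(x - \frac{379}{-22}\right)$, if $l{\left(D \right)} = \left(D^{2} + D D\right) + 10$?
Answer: $\frac{518833}{33} \approx 15722.0$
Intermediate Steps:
$x = \frac{20}{3}$ ($x = \frac{\left(-4\right) \left(-4 - 1\right)}{3} = \frac{\left(-4\right) \left(-5\right)}{3} = \frac{1}{3} \cdot 20 = \frac{20}{3} \approx 6.6667$)
$l{\left(D \right)} = 10 + 2 D^{2}$ ($l{\left(D \right)} = \left(D^{2} + D^{2}\right) + 10 = 2 D^{2} + 10 = 10 + 2 D^{2}$)
$l{\left(-18 \right)} \left(x - \frac{379}{-22}\right) = \left(10 + 2 \left(-18\right)^{2}\right) \left(\frac{20}{3} - \frac{379}{-22}\right) = \left(10 + 2 \cdot 324\right) \left(\frac{20}{3} - - \frac{379}{22}\right) = \left(10 + 648\right) \left(\frac{20}{3} + \frac{379}{22}\right) = 658 \cdot \frac{1577}{66} = \frac{518833}{33}$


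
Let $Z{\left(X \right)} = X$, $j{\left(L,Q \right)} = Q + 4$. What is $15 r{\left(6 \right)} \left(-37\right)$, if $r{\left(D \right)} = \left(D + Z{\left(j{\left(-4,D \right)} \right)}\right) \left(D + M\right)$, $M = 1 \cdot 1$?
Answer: $-62160$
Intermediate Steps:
$j{\left(L,Q \right)} = 4 + Q$
$M = 1$
$r{\left(D \right)} = \left(1 + D\right) \left(4 + 2 D\right)$ ($r{\left(D \right)} = \left(D + \left(4 + D\right)\right) \left(D + 1\right) = \left(4 + 2 D\right) \left(1 + D\right) = \left(1 + D\right) \left(4 + 2 D\right)$)
$15 r{\left(6 \right)} \left(-37\right) = 15 \left(4 + 2 \cdot 6^{2} + 6 \cdot 6\right) \left(-37\right) = 15 \left(4 + 2 \cdot 36 + 36\right) \left(-37\right) = 15 \left(4 + 72 + 36\right) \left(-37\right) = 15 \cdot 112 \left(-37\right) = 1680 \left(-37\right) = -62160$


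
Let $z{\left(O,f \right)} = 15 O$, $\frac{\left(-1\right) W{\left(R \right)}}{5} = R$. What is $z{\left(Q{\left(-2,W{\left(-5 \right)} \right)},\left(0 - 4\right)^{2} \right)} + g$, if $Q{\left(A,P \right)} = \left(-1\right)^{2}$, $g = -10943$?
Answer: $-10928$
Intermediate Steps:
$W{\left(R \right)} = - 5 R$
$Q{\left(A,P \right)} = 1$
$z{\left(Q{\left(-2,W{\left(-5 \right)} \right)},\left(0 - 4\right)^{2} \right)} + g = 15 \cdot 1 - 10943 = 15 - 10943 = -10928$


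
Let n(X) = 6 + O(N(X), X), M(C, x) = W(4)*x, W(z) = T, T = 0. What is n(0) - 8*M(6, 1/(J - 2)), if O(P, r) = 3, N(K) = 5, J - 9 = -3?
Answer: 9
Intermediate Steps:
J = 6 (J = 9 - 3 = 6)
W(z) = 0
M(C, x) = 0 (M(C, x) = 0*x = 0)
n(X) = 9 (n(X) = 6 + 3 = 9)
n(0) - 8*M(6, 1/(J - 2)) = 9 - 8*0 = 9 + 0 = 9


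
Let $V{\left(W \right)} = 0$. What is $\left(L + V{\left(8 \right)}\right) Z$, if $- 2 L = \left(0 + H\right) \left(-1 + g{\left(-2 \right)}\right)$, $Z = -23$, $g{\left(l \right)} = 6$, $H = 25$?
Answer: $\frac{2875}{2} \approx 1437.5$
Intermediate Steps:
$L = - \frac{125}{2}$ ($L = - \frac{\left(0 + 25\right) \left(-1 + 6\right)}{2} = - \frac{25 \cdot 5}{2} = \left(- \frac{1}{2}\right) 125 = - \frac{125}{2} \approx -62.5$)
$\left(L + V{\left(8 \right)}\right) Z = \left(- \frac{125}{2} + 0\right) \left(-23\right) = \left(- \frac{125}{2}\right) \left(-23\right) = \frac{2875}{2}$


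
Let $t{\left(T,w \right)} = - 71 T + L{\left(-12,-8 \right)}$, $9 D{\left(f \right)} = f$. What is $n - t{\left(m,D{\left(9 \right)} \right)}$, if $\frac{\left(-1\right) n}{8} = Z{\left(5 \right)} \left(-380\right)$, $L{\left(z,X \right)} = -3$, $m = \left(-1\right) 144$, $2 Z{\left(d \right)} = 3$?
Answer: $-5661$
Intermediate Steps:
$Z{\left(d \right)} = \frac{3}{2}$ ($Z{\left(d \right)} = \frac{1}{2} \cdot 3 = \frac{3}{2}$)
$m = -144$
$D{\left(f \right)} = \frac{f}{9}$
$t{\left(T,w \right)} = -3 - 71 T$ ($t{\left(T,w \right)} = - 71 T - 3 = -3 - 71 T$)
$n = 4560$ ($n = - 8 \cdot \frac{3}{2} \left(-380\right) = \left(-8\right) \left(-570\right) = 4560$)
$n - t{\left(m,D{\left(9 \right)} \right)} = 4560 - \left(-3 - -10224\right) = 4560 - \left(-3 + 10224\right) = 4560 - 10221 = -5661$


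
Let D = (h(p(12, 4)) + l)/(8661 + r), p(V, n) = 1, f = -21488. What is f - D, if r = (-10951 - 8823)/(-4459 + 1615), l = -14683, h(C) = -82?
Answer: -264836417722/12325829 ≈ -21486.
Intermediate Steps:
r = 9887/1422 (r = -19774/(-2844) = -19774*(-1/2844) = 9887/1422 ≈ 6.9529)
D = -20995830/12325829 (D = (-82 - 14683)/(8661 + 9887/1422) = -14765/12325829/1422 = -14765*1422/12325829 = -20995830/12325829 ≈ -1.7034)
f - D = -21488 - 1*(-20995830/12325829) = -21488 + 20995830/12325829 = -264836417722/12325829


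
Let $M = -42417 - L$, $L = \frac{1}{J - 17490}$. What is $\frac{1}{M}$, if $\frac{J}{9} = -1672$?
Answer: $- \frac{32538}{1380164345} \approx -2.3575 \cdot 10^{-5}$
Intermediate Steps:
$J = -15048$ ($J = 9 \left(-1672\right) = -15048$)
$L = - \frac{1}{32538}$ ($L = \frac{1}{-15048 - 17490} = \frac{1}{-32538} = - \frac{1}{32538} \approx -3.0733 \cdot 10^{-5}$)
$M = - \frac{1380164345}{32538}$ ($M = -42417 - - \frac{1}{32538} = -42417 + \frac{1}{32538} = - \frac{1380164345}{32538} \approx -42417.0$)
$\frac{1}{M} = \frac{1}{- \frac{1380164345}{32538}} = - \frac{32538}{1380164345}$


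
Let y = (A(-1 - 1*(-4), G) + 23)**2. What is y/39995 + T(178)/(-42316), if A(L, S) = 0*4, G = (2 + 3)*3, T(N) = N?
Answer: 7633027/846214210 ≈ 0.0090202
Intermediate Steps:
G = 15 (G = 5*3 = 15)
A(L, S) = 0
y = 529 (y = (0 + 23)**2 = 23**2 = 529)
y/39995 + T(178)/(-42316) = 529/39995 + 178/(-42316) = 529*(1/39995) + 178*(-1/42316) = 529/39995 - 89/21158 = 7633027/846214210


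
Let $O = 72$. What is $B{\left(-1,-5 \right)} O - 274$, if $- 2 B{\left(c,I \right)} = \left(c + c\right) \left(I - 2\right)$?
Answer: $-778$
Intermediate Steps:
$B{\left(c,I \right)} = - c \left(-2 + I\right)$ ($B{\left(c,I \right)} = - \frac{\left(c + c\right) \left(I - 2\right)}{2} = - \frac{2 c \left(-2 + I\right)}{2} = - c \left(-2 + I\right)$)
$B{\left(-1,-5 \right)} O - 274 = - (2 - -5) 72 - 274 = - (2 + 5) 72 - 274 = \left(-1\right) 7 \cdot 72 - 274 = \left(-7\right) 72 - 274 = -504 - 274 = -778$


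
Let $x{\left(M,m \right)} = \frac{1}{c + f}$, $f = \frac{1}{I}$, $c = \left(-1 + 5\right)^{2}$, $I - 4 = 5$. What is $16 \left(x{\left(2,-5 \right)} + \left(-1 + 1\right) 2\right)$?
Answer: $\frac{144}{145} \approx 0.9931$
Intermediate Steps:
$I = 9$ ($I = 4 + 5 = 9$)
$c = 16$ ($c = 4^{2} = 16$)
$f = \frac{1}{9} \approx 0.11111$
$x{\left(M,m \right)} = \frac{9}{145}$ ($x{\left(M,m \right)} = \frac{1}{16 + \frac{1}{9}} = \frac{1}{\frac{145}{9}} = \frac{9}{145}$)
$16 \left(x{\left(2,-5 \right)} + \left(-1 + 1\right) 2\right) = 16 \left(\frac{9}{145} + \left(-1 + 1\right) 2\right) = 16 \left(\frac{9}{145} + 0 \cdot 2\right) = 16 \left(\frac{9}{145} + 0\right) = 16 \cdot \frac{9}{145} = \frac{144}{145}$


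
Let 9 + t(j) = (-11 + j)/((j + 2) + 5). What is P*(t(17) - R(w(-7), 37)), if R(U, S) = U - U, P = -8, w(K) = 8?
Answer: 70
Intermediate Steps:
t(j) = -9 + (-11 + j)/(7 + j) (t(j) = -9 + (-11 + j)/((j + 2) + 5) = -9 + (-11 + j)/((2 + j) + 5) = -9 + (-11 + j)/(7 + j))
R(U, S) = 0
P*(t(17) - R(w(-7), 37)) = -8*(2*(-37 - 4*17)/(7 + 17) - 1*0) = -8*(2*(-37 - 68)/24 + 0) = -8*(2*(1/24)*(-105) + 0) = -8*(-35/4 + 0) = -8*(-35/4) = 70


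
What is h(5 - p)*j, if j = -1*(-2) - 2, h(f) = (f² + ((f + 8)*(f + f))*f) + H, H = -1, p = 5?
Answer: 0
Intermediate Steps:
h(f) = -1 + f² + 2*f²*(8 + f) (h(f) = (f² + ((f + 8)*(f + f))*f) - 1 = (f² + ((8 + f)*(2*f))*f) - 1 = (f² + (2*f*(8 + f))*f) - 1 = (f² + 2*f²*(8 + f)) - 1 = -1 + f² + 2*f²*(8 + f))
j = 0 (j = 2 - 2 = 0)
h(5 - p)*j = (-1 + 2*(5 - 1*5)³ + 17*(5 - 1*5)²)*0 = (-1 + 2*(5 - 5)³ + 17*(5 - 5)²)*0 = (-1 + 2*0³ + 17*0²)*0 = (-1 + 2*0 + 17*0)*0 = (-1 + 0 + 0)*0 = -1*0 = 0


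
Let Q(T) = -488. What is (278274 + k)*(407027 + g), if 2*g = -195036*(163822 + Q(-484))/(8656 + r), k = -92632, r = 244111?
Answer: 16142498011688474/252767 ≈ 6.3863e+10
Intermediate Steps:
g = -15928005012/252767 (g = (-195036*(163822 - 488)/(8656 + 244111))/2 = (-195036/(252767/163334))/2 = (-195036/(252767*(1/163334)))/2 = (-195036/252767/163334)/2 = (-195036*163334/252767)/2 = (½)*(-31856010024/252767) = -15928005012/252767 ≈ -63015.)
(278274 + k)*(407027 + g) = (278274 - 92632)*(407027 - 15928005012/252767) = 185642*(86954988697/252767) = 16142498011688474/252767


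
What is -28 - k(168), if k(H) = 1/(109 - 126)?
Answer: -475/17 ≈ -27.941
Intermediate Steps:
k(H) = -1/17 (k(H) = 1/(-17) = -1/17)
-28 - k(168) = -28 - 1*(-1/17) = -28 + 1/17 = -475/17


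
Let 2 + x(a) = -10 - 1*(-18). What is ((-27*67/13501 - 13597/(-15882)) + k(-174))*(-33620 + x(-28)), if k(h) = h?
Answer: 624459696843563/107211441 ≈ 5.8246e+6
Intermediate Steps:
x(a) = 6 (x(a) = -2 + (-10 - 1*(-18)) = -2 + (-10 + 18) = -2 + 8 = 6)
((-27*67/13501 - 13597/(-15882)) + k(-174))*(-33620 + x(-28)) = ((-27*67/13501 - 13597/(-15882)) - 174)*(-33620 + 6) = ((-1809*1/13501 - 13597*(-1/15882)) - 174)*(-33614) = ((-1809/13501 + 13597/15882) - 174)*(-33614) = (154842559/214422882 - 174)*(-33614) = -37154738909/214422882*(-33614) = 624459696843563/107211441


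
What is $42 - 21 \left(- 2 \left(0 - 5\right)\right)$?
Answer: $-168$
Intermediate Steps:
$42 - 21 \left(- 2 \left(0 - 5\right)\right) = 42 - 21 \left(\left(-2\right) \left(-5\right)\right) = 42 - 210 = -168$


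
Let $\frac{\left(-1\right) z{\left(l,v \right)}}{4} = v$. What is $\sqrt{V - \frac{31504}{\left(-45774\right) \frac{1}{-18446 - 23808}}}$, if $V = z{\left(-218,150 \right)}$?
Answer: $\frac{2 i \sqrt{431875914986}}{7629} \approx 172.28 i$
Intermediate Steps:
$z{\left(l,v \right)} = - 4 v$
$V = -600$ ($V = \left(-4\right) 150 = -600$)
$\sqrt{V - \frac{31504}{\left(-45774\right) \frac{1}{-18446 - 23808}}} = \sqrt{-600 - \frac{31504}{\left(-45774\right) \frac{1}{-18446 - 23808}}} = \sqrt{-600 - \frac{31504}{\left(-45774\right) \frac{1}{-42254}}} = \sqrt{-600 - \frac{31504}{\left(-45774\right) \left(- \frac{1}{42254}\right)}} = \sqrt{-600 - \frac{31504}{\frac{22887}{21127}}} = \sqrt{-600 - \frac{665585008}{22887}} = \sqrt{- \frac{679317208}{22887}} = \frac{2 i \sqrt{431875914986}}{7629}$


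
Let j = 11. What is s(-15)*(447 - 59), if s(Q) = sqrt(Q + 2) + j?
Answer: 4268 + 388*I*sqrt(13) ≈ 4268.0 + 1399.0*I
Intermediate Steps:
s(Q) = 11 + sqrt(2 + Q) (s(Q) = sqrt(Q + 2) + 11 = sqrt(2 + Q) + 11 = 11 + sqrt(2 + Q))
s(-15)*(447 - 59) = (11 + sqrt(2 - 15))*(447 - 59) = (11 + sqrt(-13))*388 = (11 + I*sqrt(13))*388 = 4268 + 388*I*sqrt(13)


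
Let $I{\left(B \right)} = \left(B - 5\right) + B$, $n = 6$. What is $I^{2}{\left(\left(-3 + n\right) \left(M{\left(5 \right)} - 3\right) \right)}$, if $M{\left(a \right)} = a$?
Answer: $49$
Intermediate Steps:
$I{\left(B \right)} = -5 + 2 B$ ($I{\left(B \right)} = \left(-5 + B\right) + B = -5 + 2 B$)
$I^{2}{\left(\left(-3 + n\right) \left(M{\left(5 \right)} - 3\right) \right)} = \left(-5 + 2 \left(-3 + 6\right) \left(5 - 3\right)\right)^{2} = \left(-5 + 2 \cdot 3 \cdot 2\right)^{2} = \left(-5 + 2 \cdot 6\right)^{2} = \left(-5 + 12\right)^{2} = 7^{2} = 49$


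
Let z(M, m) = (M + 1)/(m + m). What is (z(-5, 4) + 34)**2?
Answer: 4489/4 ≈ 1122.3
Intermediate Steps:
z(M, m) = (1 + M)/(2*m) (z(M, m) = (1 + M)/((2*m)) = (1 + M)*(1/(2*m)) = (1 + M)/(2*m))
(z(-5, 4) + 34)**2 = ((1/2)*(1 - 5)/4 + 34)**2 = ((1/2)*(1/4)*(-4) + 34)**2 = (-1/2 + 34)**2 = (67/2)**2 = 4489/4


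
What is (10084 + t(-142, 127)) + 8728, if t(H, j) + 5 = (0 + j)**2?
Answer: 34936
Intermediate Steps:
t(H, j) = -5 + j**2 (t(H, j) = -5 + (0 + j)**2 = -5 + j**2)
(10084 + t(-142, 127)) + 8728 = (10084 + (-5 + 127**2)) + 8728 = (10084 + (-5 + 16129)) + 8728 = (10084 + 16124) + 8728 = 26208 + 8728 = 34936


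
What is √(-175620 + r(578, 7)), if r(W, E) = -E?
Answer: I*√175627 ≈ 419.08*I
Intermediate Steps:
√(-175620 + r(578, 7)) = √(-175620 - 1*7) = √(-175620 - 7) = √(-175627) = I*√175627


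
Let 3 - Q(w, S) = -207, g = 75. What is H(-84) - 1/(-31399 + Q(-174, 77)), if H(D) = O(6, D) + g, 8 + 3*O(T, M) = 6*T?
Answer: 7890820/93567 ≈ 84.333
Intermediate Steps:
O(T, M) = -8/3 + 2*T (O(T, M) = -8/3 + (6*T)/3 = -8/3 + 2*T)
Q(w, S) = 210 (Q(w, S) = 3 - 1*(-207) = 3 + 207 = 210)
H(D) = 253/3 (H(D) = (-8/3 + 2*6) + 75 = (-8/3 + 12) + 75 = 28/3 + 75 = 253/3)
H(-84) - 1/(-31399 + Q(-174, 77)) = 253/3 - 1/(-31399 + 210) = 253/3 - 1/(-31189) = 253/3 - 1*(-1/31189) = 253/3 + 1/31189 = 7890820/93567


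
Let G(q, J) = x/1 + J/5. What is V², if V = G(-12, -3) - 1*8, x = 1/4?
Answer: 27889/400 ≈ 69.723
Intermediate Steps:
x = ¼ ≈ 0.25000
G(q, J) = ¼ + J/5 (G(q, J) = (¼)/1 + J/5 = (¼)*1 + J*(⅕) = ¼ + J/5)
V = -167/20 (V = (¼ + (⅕)*(-3)) - 1*8 = (¼ - ⅗) - 8 = -7/20 - 8 = -167/20 ≈ -8.3500)
V² = (-167/20)² = 27889/400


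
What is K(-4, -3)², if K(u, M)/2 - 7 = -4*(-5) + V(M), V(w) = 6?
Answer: 4356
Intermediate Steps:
K(u, M) = 66 (K(u, M) = 14 + 2*(-4*(-5) + 6) = 14 + 2*(20 + 6) = 14 + 2*26 = 14 + 52 = 66)
K(-4, -3)² = 66² = 4356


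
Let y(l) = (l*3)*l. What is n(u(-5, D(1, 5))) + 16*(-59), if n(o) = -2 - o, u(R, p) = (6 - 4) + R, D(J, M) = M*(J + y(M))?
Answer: -943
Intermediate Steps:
y(l) = 3*l**2 (y(l) = (3*l)*l = 3*l**2)
D(J, M) = M*(J + 3*M**2)
u(R, p) = 2 + R
n(u(-5, D(1, 5))) + 16*(-59) = (-2 - (2 - 5)) + 16*(-59) = (-2 - 1*(-3)) - 944 = (-2 + 3) - 944 = 1 - 944 = -943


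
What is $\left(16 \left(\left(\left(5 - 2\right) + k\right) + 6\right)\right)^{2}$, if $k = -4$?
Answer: $6400$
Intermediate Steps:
$\left(16 \left(\left(\left(5 - 2\right) + k\right) + 6\right)\right)^{2} = \left(16 \left(\left(\left(5 - 2\right) - 4\right) + 6\right)\right)^{2} = \left(16 \left(\left(3 - 4\right) + 6\right)\right)^{2} = \left(16 \left(-1 + 6\right)\right)^{2} = \left(16 \cdot 5\right)^{2} = 80^{2} = 6400$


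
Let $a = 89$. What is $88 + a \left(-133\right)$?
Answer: $-11749$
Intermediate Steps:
$88 + a \left(-133\right) = 88 + 89 \left(-133\right) = 88 - 11837 = -11749$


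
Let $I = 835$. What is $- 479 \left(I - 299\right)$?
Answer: $-256744$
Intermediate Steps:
$- 479 \left(I - 299\right) = - 479 \left(835 - 299\right) = - 479 \cdot 536 = \left(-1\right) 256744 = -256744$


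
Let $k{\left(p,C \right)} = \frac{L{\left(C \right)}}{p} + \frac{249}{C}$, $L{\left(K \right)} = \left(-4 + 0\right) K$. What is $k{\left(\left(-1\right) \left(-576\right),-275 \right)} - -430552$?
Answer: $\frac{17049898969}{39600} \approx 4.3055 \cdot 10^{5}$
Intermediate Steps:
$L{\left(K \right)} = - 4 K$
$k{\left(p,C \right)} = \frac{249}{C} - \frac{4 C}{p}$ ($k{\left(p,C \right)} = \frac{\left(-4\right) C}{p} + \frac{249}{C} = - \frac{4 C}{p} + \frac{249}{C} = \frac{249}{C} - \frac{4 C}{p}$)
$k{\left(\left(-1\right) \left(-576\right),-275 \right)} - -430552 = \left(\frac{249}{-275} - - \frac{1100}{\left(-1\right) \left(-576\right)}\right) - -430552 = \left(249 \left(- \frac{1}{275}\right) - - \frac{1100}{576}\right) + 430552 = \left(- \frac{249}{275} - \left(-1100\right) \frac{1}{576}\right) + 430552 = \left(- \frac{249}{275} + \frac{275}{144}\right) + 430552 = \frac{39769}{39600} + 430552 = \frac{17049898969}{39600}$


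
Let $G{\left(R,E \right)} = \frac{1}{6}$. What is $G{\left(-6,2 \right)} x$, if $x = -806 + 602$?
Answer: $-34$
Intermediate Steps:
$G{\left(R,E \right)} = \frac{1}{6}$
$x = -204$
$G{\left(-6,2 \right)} x = \frac{1}{6} \left(-204\right) = -34$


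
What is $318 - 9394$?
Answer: $-9076$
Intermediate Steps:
$318 - 9394 = -9076$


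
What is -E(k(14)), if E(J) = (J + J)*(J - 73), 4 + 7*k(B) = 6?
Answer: 2036/49 ≈ 41.551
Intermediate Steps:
k(B) = 2/7 (k(B) = -4/7 + (⅐)*6 = -4/7 + 6/7 = 2/7)
E(J) = 2*J*(-73 + J) (E(J) = (2*J)*(-73 + J) = 2*J*(-73 + J))
-E(k(14)) = -2*2*(-73 + 2/7)/7 = -2*2*(-509)/(7*7) = -1*(-2036/49) = 2036/49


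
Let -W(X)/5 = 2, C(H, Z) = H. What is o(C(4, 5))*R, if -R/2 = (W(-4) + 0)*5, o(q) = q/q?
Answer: 100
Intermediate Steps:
W(X) = -10 (W(X) = -5*2 = -10)
o(q) = 1
R = 100 (R = -2*(-10 + 0)*5 = -(-20)*5 = -2*(-50) = 100)
o(C(4, 5))*R = 1*100 = 100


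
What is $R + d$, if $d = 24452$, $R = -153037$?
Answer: $-128585$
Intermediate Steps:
$R + d = -153037 + 24452 = -128585$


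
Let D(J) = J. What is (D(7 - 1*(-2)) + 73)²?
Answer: 6724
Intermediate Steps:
(D(7 - 1*(-2)) + 73)² = ((7 - 1*(-2)) + 73)² = ((7 + 2) + 73)² = (9 + 73)² = 82² = 6724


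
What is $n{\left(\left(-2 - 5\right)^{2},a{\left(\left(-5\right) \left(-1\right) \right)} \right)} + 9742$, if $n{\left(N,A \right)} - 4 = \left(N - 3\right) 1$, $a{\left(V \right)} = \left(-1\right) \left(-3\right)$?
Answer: $9792$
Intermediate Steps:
$a{\left(V \right)} = 3$
$n{\left(N,A \right)} = 1 + N$ ($n{\left(N,A \right)} = 4 + \left(N - 3\right) 1 = 4 + \left(-3 + N\right) 1 = 4 + \left(-3 + N\right) = 1 + N$)
$n{\left(\left(-2 - 5\right)^{2},a{\left(\left(-5\right) \left(-1\right) \right)} \right)} + 9742 = \left(1 + \left(-2 - 5\right)^{2}\right) + 9742 = \left(1 + \left(-7\right)^{2}\right) + 9742 = \left(1 + 49\right) + 9742 = 50 + 9742 = 9792$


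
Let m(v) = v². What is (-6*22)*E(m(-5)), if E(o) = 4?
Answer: -528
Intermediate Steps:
(-6*22)*E(m(-5)) = -6*22*4 = -132*4 = -528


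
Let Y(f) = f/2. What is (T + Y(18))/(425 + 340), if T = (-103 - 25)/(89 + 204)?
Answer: 2509/224145 ≈ 0.011194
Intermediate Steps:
Y(f) = f/2 (Y(f) = f*(½) = f/2)
T = -128/293 ≈ -0.43686
(T + Y(18))/(425 + 340) = (-128/293 + (½)*18)/(425 + 340) = (-128/293 + 9)/765 = (1/765)*(2509/293) = 2509/224145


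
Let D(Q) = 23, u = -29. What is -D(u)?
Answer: -23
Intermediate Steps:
-D(u) = -1*23 = -23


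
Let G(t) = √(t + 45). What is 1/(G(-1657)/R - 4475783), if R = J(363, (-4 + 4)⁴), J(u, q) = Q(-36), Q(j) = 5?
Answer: -8607275/38524295121449 - 10*I*√403/500815836578837 ≈ -2.2342e-7 - 4.0084e-13*I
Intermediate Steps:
G(t) = √(45 + t)
J(u, q) = 5
R = 5
1/(G(-1657)/R - 4475783) = 1/(√(45 - 1657)/5 - 4475783) = 1/(√(-1612)*(⅕) - 4475783) = 1/((2*I*√403)*(⅕) - 4475783) = 1/(2*I*√403/5 - 4475783) = 1/(-4475783 + 2*I*√403/5)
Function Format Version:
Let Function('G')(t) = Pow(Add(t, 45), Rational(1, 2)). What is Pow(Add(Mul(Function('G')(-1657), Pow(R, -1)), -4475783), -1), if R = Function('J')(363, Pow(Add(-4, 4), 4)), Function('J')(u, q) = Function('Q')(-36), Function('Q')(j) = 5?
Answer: Add(Rational(-8607275, 38524295121449), Mul(Rational(-10, 500815836578837), I, Pow(403, Rational(1, 2)))) ≈ Add(-2.2342e-7, Mul(-4.0084e-13, I))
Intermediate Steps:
Function('G')(t) = Pow(Add(45, t), Rational(1, 2))
Function('J')(u, q) = 5
R = 5
Pow(Add(Mul(Function('G')(-1657), Pow(R, -1)), -4475783), -1) = Pow(Add(Mul(Pow(Add(45, -1657), Rational(1, 2)), Pow(5, -1)), -4475783), -1) = Pow(Add(Mul(Pow(-1612, Rational(1, 2)), Rational(1, 5)), -4475783), -1) = Pow(Add(Mul(Mul(2, I, Pow(403, Rational(1, 2))), Rational(1, 5)), -4475783), -1) = Pow(Add(Mul(Rational(2, 5), I, Pow(403, Rational(1, 2))), -4475783), -1) = Pow(Add(-4475783, Mul(Rational(2, 5), I, Pow(403, Rational(1, 2)))), -1)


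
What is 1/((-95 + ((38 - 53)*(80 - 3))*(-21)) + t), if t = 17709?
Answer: 1/41869 ≈ 2.3884e-5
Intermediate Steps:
1/((-95 + ((38 - 53)*(80 - 3))*(-21)) + t) = 1/((-95 + ((38 - 53)*(80 - 3))*(-21)) + 17709) = 1/((-95 - 15*77*(-21)) + 17709) = 1/((-95 - 1155*(-21)) + 17709) = 1/((-95 + 24255) + 17709) = 1/(24160 + 17709) = 1/41869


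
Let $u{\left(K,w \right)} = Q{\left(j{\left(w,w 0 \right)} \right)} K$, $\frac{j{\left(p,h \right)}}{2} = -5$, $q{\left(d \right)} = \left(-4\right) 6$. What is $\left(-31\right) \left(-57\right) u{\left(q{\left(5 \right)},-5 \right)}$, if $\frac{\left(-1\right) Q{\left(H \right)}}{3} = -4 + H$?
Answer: $-1781136$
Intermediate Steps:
$q{\left(d \right)} = -24$
$j{\left(p,h \right)} = -10$ ($j{\left(p,h \right)} = 2 \left(-5\right) = -10$)
$Q{\left(H \right)} = 12 - 3 H$ ($Q{\left(H \right)} = - 3 \left(-4 + H\right) = 12 - 3 H$)
$u{\left(K,w \right)} = 42 K$ ($u{\left(K,w \right)} = \left(12 - -30\right) K = \left(12 + 30\right) K = 42 K$)
$\left(-31\right) \left(-57\right) u{\left(q{\left(5 \right)},-5 \right)} = \left(-31\right) \left(-57\right) 42 \left(-24\right) = 1767 \left(-1008\right) = -1781136$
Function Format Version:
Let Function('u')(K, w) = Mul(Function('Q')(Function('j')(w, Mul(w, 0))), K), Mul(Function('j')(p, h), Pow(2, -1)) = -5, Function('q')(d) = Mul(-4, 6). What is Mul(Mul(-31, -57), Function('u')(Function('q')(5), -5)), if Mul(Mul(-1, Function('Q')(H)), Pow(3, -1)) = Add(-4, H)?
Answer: -1781136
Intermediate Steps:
Function('q')(d) = -24
Function('j')(p, h) = -10 (Function('j')(p, h) = Mul(2, -5) = -10)
Function('Q')(H) = Add(12, Mul(-3, H)) (Function('Q')(H) = Mul(-3, Add(-4, H)) = Add(12, Mul(-3, H)))
Function('u')(K, w) = Mul(42, K) (Function('u')(K, w) = Mul(Add(12, Mul(-3, -10)), K) = Mul(Add(12, 30), K) = Mul(42, K))
Mul(Mul(-31, -57), Function('u')(Function('q')(5), -5)) = Mul(Mul(-31, -57), Mul(42, -24)) = Mul(1767, -1008) = -1781136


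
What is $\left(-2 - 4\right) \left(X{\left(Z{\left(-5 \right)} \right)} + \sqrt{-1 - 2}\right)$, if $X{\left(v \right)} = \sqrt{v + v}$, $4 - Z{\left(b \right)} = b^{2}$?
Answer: $6 i \left(- \sqrt{3} - \sqrt{42}\right) \approx - 49.277 i$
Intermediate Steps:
$Z{\left(b \right)} = 4 - b^{2}$
$X{\left(v \right)} = \sqrt{2} \sqrt{v}$ ($X{\left(v \right)} = \sqrt{2 v} = \sqrt{2} \sqrt{v}$)
$\left(-2 - 4\right) \left(X{\left(Z{\left(-5 \right)} \right)} + \sqrt{-1 - 2}\right) = \left(-2 - 4\right) \left(\sqrt{2} \sqrt{4 - \left(-5\right)^{2}} + \sqrt{-1 - 2}\right) = - 6 \left(\sqrt{2} \sqrt{4 - 25} + \sqrt{-3}\right) = - 6 \left(\sqrt{2} \sqrt{4 - 25} + i \sqrt{3}\right) = - 6 \left(\sqrt{2} \sqrt{-21} + i \sqrt{3}\right) = - 6 \left(\sqrt{2} i \sqrt{21} + i \sqrt{3}\right) = - 6 \left(i \sqrt{42} + i \sqrt{3}\right) = - 6 \left(i \sqrt{3} + i \sqrt{42}\right) = - 6 i \sqrt{3} - 6 i \sqrt{42}$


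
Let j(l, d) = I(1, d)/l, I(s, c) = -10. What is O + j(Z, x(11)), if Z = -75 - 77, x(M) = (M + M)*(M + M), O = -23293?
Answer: -1770263/76 ≈ -23293.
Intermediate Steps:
x(M) = 4*M**2 (x(M) = (2*M)*(2*M) = 4*M**2)
Z = -152
j(l, d) = -10/l
O + j(Z, x(11)) = -23293 - 10/(-152) = -23293 - 10*(-1/152) = -23293 + 5/76 = -1770263/76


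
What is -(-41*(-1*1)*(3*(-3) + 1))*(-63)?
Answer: -20664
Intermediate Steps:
-(-41*(-1*1)*(3*(-3) + 1))*(-63) = -(-(-41)*(-9 + 1))*(-63) = -(-(-41)*(-8))*(-63) = -(-41*8)*(-63) = -(-328)*(-63) = -1*20664 = -20664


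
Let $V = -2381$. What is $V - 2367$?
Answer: $-4748$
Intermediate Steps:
$V - 2367 = -2381 - 2367 = -4748$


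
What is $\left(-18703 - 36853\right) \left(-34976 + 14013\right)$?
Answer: $1164620428$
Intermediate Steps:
$\left(-18703 - 36853\right) \left(-34976 + 14013\right) = \left(-55556\right) \left(-20963\right) = 1164620428$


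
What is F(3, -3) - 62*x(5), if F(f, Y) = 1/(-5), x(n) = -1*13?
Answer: 4029/5 ≈ 805.80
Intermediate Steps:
x(n) = -13
F(f, Y) = -1/5
F(3, -3) - 62*x(5) = -1/5 - 62*(-13) = -1/5 + 806 = 4029/5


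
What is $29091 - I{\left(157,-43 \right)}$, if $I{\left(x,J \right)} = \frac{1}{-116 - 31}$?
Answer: $\frac{4276378}{147} \approx 29091.0$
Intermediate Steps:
$I{\left(x,J \right)} = - \frac{1}{147}$ ($I{\left(x,J \right)} = \frac{1}{-147} = - \frac{1}{147}$)
$29091 - I{\left(157,-43 \right)} = 29091 - - \frac{1}{147} = 29091 + \frac{1}{147} = \frac{4276378}{147}$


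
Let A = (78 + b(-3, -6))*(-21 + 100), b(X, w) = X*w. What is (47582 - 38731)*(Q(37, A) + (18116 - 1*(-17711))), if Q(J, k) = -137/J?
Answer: 11731664162/37 ≈ 3.1707e+8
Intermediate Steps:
A = 7584 (A = (78 - 3*(-6))*(-21 + 100) = (78 + 18)*79 = 96*79 = 7584)
(47582 - 38731)*(Q(37, A) + (18116 - 1*(-17711))) = (47582 - 38731)*(-137/37 + (18116 - 1*(-17711))) = 8851*(-137*1/37 + (18116 + 17711)) = 8851*(-137/37 + 35827) = 8851*(1325462/37) = 11731664162/37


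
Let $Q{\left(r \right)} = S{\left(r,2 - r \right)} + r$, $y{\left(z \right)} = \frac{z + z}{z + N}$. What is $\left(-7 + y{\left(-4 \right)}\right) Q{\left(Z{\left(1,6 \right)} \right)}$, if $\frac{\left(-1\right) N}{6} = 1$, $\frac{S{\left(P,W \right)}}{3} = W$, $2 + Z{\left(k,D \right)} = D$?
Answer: $\frac{62}{5} \approx 12.4$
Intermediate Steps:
$Z{\left(k,D \right)} = -2 + D$
$S{\left(P,W \right)} = 3 W$
$N = -6$ ($N = \left(-6\right) 1 = -6$)
$y{\left(z \right)} = \frac{2 z}{-6 + z}$ ($y{\left(z \right)} = \frac{z + z}{z - 6} = \frac{2 z}{-6 + z}$)
$Q{\left(r \right)} = 6 - 2 r$ ($Q{\left(r \right)} = 3 \left(2 - r\right) + r = \left(6 - 3 r\right) + r = 6 - 2 r$)
$\left(-7 + y{\left(-4 \right)}\right) Q{\left(Z{\left(1,6 \right)} \right)} = \left(-7 + 2 \left(-4\right) \frac{1}{-6 - 4}\right) \left(6 - 2 \left(-2 + 6\right)\right) = \left(-7 + 2 \left(-4\right) \frac{1}{-10}\right) \left(6 - 8\right) = \left(-7 + 2 \left(-4\right) \left(- \frac{1}{10}\right)\right) \left(6 - 8\right) = \left(-7 + \frac{4}{5}\right) \left(-2\right) = \left(- \frac{31}{5}\right) \left(-2\right) = \frac{62}{5}$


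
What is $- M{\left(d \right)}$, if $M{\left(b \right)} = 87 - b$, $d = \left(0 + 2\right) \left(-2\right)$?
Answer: $-91$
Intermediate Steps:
$d = -4$ ($d = 2 \left(-2\right) = -4$)
$- M{\left(d \right)} = - (87 - -4) = - (87 + 4) = \left(-1\right) 91 = -91$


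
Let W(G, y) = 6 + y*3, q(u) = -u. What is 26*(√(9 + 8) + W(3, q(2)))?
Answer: 26*√17 ≈ 107.20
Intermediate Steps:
W(G, y) = 6 + 3*y
26*(√(9 + 8) + W(3, q(2))) = 26*(√(9 + 8) + (6 + 3*(-1*2))) = 26*(√17 + (6 + 3*(-2))) = 26*(√17 + (6 - 6)) = 26*(√17 + 0) = 26*√17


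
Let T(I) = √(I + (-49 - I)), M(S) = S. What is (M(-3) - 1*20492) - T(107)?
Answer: -20495 - 7*I ≈ -20495.0 - 7.0*I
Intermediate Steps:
T(I) = 7*I (T(I) = √(-49) = 7*I)
(M(-3) - 1*20492) - T(107) = (-3 - 1*20492) - 7*I = (-3 - 20492) - 7*I = -20495 - 7*I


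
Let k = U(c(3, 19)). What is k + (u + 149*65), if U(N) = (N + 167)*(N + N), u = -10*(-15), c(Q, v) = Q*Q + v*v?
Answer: 407215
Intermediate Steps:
c(Q, v) = Q² + v²
u = 150
U(N) = 2*N*(167 + N) (U(N) = (167 + N)*(2*N) = 2*N*(167 + N))
k = 397380 (k = 2*(3² + 19²)*(167 + (3² + 19²)) = 2*(9 + 361)*(167 + (9 + 361)) = 2*370*(167 + 370) = 2*370*537 = 397380)
k + (u + 149*65) = 397380 + (150 + 149*65) = 397380 + (150 + 9685) = 397380 + 9835 = 407215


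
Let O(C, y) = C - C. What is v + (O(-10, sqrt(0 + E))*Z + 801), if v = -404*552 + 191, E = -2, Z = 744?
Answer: -222016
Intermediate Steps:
O(C, y) = 0
v = -222817 (v = -223008 + 191 = -222817)
v + (O(-10, sqrt(0 + E))*Z + 801) = -222817 + (0*744 + 801) = -222817 + (0 + 801) = -222817 + 801 = -222016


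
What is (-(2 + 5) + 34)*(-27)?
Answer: -729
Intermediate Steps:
(-(2 + 5) + 34)*(-27) = (-1*7 + 34)*(-27) = (-7 + 34)*(-27) = 27*(-27) = -729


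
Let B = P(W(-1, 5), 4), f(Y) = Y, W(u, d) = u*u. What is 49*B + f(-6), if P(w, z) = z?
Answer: 190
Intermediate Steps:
W(u, d) = u**2
B = 4
49*B + f(-6) = 49*4 - 6 = 196 - 6 = 190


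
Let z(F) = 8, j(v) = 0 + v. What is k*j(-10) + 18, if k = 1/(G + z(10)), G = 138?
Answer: 1309/73 ≈ 17.932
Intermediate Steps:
j(v) = v
k = 1/146 (k = 1/(138 + 8) = 1/146 ≈ 0.0068493)
k*j(-10) + 18 = (1/146)*(-10) + 18 = -5/73 + 18 = 1309/73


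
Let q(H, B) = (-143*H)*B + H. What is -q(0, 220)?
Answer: 0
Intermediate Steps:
q(H, B) = H - 143*B*H (q(H, B) = -143*B*H + H = H - 143*B*H)
-q(0, 220) = -0*(1 - 143*220) = -0*(1 - 31460) = -0*(-31459) = -1*0 = 0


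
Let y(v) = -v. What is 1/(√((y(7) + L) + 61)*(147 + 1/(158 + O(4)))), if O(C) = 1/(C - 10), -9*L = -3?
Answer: 947*√489/22692045 ≈ 0.00092285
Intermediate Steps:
L = ⅓ (L = -⅑*(-3) = ⅓ ≈ 0.33333)
O(C) = 1/(-10 + C)
1/(√((y(7) + L) + 61)*(147 + 1/(158 + O(4)))) = 1/(√((-1*7 + ⅓) + 61)*(147 + 1/(158 + 1/(-10 + 4)))) = 1/(√((-7 + ⅓) + 61)*(147 + 1/(158 + 1/(-6)))) = 1/(√(-20/3 + 61)*(147 + 1/(158 - ⅙))) = 1/(√(163/3)*(147 + 1/(947/6))) = 1/((√489/3)*(147 + 6/947)) = 1/((√489/3)*(139215/947)) = 1/(46405*√489/947) = 947*√489/22692045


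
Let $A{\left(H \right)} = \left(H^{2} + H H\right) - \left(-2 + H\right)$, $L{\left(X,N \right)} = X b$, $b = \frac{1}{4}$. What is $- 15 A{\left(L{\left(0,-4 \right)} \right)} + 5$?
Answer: $-25$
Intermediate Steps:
$b = \frac{1}{4} \approx 0.25$
$L{\left(X,N \right)} = \frac{X}{4}$ ($L{\left(X,N \right)} = X \frac{1}{4} = \frac{X}{4}$)
$A{\left(H \right)} = 2 - H + 2 H^{2}$ ($A{\left(H \right)} = \left(H^{2} + H^{2}\right) - \left(-2 + H\right) = 2 H^{2} - \left(-2 + H\right) = 2 - H + 2 H^{2}$)
$- 15 A{\left(L{\left(0,-4 \right)} \right)} + 5 = - 15 \left(2 - \frac{1}{4} \cdot 0 + 2 \left(\frac{1}{4} \cdot 0\right)^{2}\right) + 5 = - 15 \left(2 - 0 + 2 \cdot 0^{2}\right) + 5 = - 15 \left(2 + 0 + 2 \cdot 0\right) + 5 = - 15 \left(2 + 0 + 0\right) + 5 = \left(-15\right) 2 + 5 = -30 + 5 = -25$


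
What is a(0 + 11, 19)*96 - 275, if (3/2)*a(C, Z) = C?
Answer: 429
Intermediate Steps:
a(C, Z) = 2*C/3
a(0 + 11, 19)*96 - 275 = (2*(0 + 11)/3)*96 - 275 = ((⅔)*11)*96 - 275 = (22/3)*96 - 275 = 704 - 275 = 429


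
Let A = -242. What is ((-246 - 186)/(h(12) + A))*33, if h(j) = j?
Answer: 7128/115 ≈ 61.983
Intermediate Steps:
((-246 - 186)/(h(12) + A))*33 = ((-246 - 186)/(12 - 242))*33 = -432/(-230)*33 = -432*(-1/230)*33 = (216/115)*33 = 7128/115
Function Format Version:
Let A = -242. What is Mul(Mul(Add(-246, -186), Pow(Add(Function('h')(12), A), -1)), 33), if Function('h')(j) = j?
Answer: Rational(7128, 115) ≈ 61.983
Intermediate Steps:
Mul(Mul(Add(-246, -186), Pow(Add(Function('h')(12), A), -1)), 33) = Mul(Mul(Add(-246, -186), Pow(Add(12, -242), -1)), 33) = Mul(Mul(-432, Pow(-230, -1)), 33) = Mul(Mul(-432, Rational(-1, 230)), 33) = Mul(Rational(216, 115), 33) = Rational(7128, 115)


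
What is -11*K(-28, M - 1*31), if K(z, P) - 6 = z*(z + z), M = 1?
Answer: -17314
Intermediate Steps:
K(z, P) = 6 + 2*z**2 (K(z, P) = 6 + z*(z + z) = 6 + z*(2*z) = 6 + 2*z**2)
-11*K(-28, M - 1*31) = -11*(6 + 2*(-28)**2) = -11*(6 + 2*784) = -11*(6 + 1568) = -11*1574 = -17314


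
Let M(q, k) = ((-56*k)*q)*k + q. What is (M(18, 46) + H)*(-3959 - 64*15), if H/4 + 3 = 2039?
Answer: 10451723954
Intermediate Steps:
H = 8144 (H = -12 + 4*2039 = -12 + 8156 = 8144)
M(q, k) = q - 56*q*k**2 (M(q, k) = (-56*k*q)*k + q = -56*q*k**2 + q = q - 56*q*k**2)
(M(18, 46) + H)*(-3959 - 64*15) = (18*(1 - 56*46**2) + 8144)*(-3959 - 64*15) = (18*(1 - 56*2116) + 8144)*(-3959 - 960) = (18*(1 - 118496) + 8144)*(-4919) = (18*(-118495) + 8144)*(-4919) = (-2132910 + 8144)*(-4919) = -2124766*(-4919) = 10451723954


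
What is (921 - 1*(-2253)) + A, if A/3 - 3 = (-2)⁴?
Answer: 3231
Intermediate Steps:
A = 57 (A = 9 + 3*(-2)⁴ = 9 + 3*16 = 9 + 48 = 57)
(921 - 1*(-2253)) + A = (921 - 1*(-2253)) + 57 = (921 + 2253) + 57 = 3174 + 57 = 3231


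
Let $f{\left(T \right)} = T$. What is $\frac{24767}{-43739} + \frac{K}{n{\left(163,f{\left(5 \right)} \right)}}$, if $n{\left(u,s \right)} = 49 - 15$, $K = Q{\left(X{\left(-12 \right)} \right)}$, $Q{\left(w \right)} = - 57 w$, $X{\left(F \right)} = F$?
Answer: $\frac{14537699}{743563} \approx 19.551$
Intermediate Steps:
$K = 684$ ($K = \left(-57\right) \left(-12\right) = 684$)
$n{\left(u,s \right)} = 34$
$\frac{24767}{-43739} + \frac{K}{n{\left(163,f{\left(5 \right)} \right)}} = \frac{24767}{-43739} + \frac{684}{34} = 24767 \left(- \frac{1}{43739}\right) + 684 \cdot \frac{1}{34} = - \frac{24767}{43739} + \frac{342}{17} = \frac{14537699}{743563}$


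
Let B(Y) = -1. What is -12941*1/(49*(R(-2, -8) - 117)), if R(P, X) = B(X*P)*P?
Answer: 12941/5635 ≈ 2.2965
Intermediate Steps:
R(P, X) = -P
-12941*1/(49*(R(-2, -8) - 117)) = -12941*1/(49*(-1*(-2) - 117)) = -12941*1/(49*(2 - 117)) = -12941/((-115*49)) = -12941/(-5635) = -12941*(-1/5635) = 12941/5635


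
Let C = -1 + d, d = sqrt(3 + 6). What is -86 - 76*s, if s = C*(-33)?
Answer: 4930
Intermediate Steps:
d = 3 (d = sqrt(9) = 3)
C = 2 (C = -1 + 3 = 2)
s = -66 (s = 2*(-33) = -66)
-86 - 76*s = -86 - 76*(-66) = -86 + 5016 = 4930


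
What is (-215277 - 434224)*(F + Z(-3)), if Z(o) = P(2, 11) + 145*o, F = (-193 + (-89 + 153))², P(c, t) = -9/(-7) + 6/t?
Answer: -810579196503/77 ≈ -1.0527e+10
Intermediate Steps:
P(c, t) = 9/7 + 6/t (P(c, t) = -9*(-⅐) + 6/t = 9/7 + 6/t)
F = 16641 (F = (-193 + 64)² = (-129)² = 16641)
Z(o) = 141/77 + 145*o (Z(o) = (9/7 + 6/11) + 145*o = 141/77 + 145*o)
(-215277 - 434224)*(F + Z(-3)) = (-215277 - 434224)*(16641 + (141/77 + 145*(-3))) = -649501*(16641 + (141/77 - 435)) = -649501*(16641 - 33354/77) = -649501*1248003/77 = -810579196503/77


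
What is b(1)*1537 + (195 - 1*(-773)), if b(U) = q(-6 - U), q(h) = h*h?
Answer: 76281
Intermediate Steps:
q(h) = h**2
b(U) = (-6 - U)**2
b(1)*1537 + (195 - 1*(-773)) = (6 + 1)**2*1537 + (195 - 1*(-773)) = 7**2*1537 + (195 + 773) = 49*1537 + 968 = 75313 + 968 = 76281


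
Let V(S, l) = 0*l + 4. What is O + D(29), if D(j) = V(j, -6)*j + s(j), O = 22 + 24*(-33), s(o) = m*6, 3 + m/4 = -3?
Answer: -798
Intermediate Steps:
m = -24 (m = -12 + 4*(-3) = -12 - 12 = -24)
V(S, l) = 4 (V(S, l) = 0 + 4 = 4)
s(o) = -144 (s(o) = -24*6 = -144)
O = -770 (O = 22 - 792 = -770)
D(j) = -144 + 4*j (D(j) = 4*j - 144 = -144 + 4*j)
O + D(29) = -770 + (-144 + 4*29) = -770 + (-144 + 116) = -770 - 28 = -798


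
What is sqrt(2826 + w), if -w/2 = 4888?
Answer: 5*I*sqrt(278) ≈ 83.367*I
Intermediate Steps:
w = -9776 (w = -2*4888 = -9776)
sqrt(2826 + w) = sqrt(2826 - 9776) = sqrt(-6950) = 5*I*sqrt(278)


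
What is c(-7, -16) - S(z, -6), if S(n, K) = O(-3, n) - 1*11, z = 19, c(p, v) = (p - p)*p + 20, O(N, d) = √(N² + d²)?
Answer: 31 - √370 ≈ 11.765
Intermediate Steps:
c(p, v) = 20 (c(p, v) = 0*p + 20 = 0 + 20 = 20)
S(n, K) = -11 + √(9 + n²) (S(n, K) = √((-3)² + n²) - 1*11 = √(9 + n²) - 11 = -11 + √(9 + n²))
c(-7, -16) - S(z, -6) = 20 - (-11 + √(9 + 19²)) = 20 - (-11 + √(9 + 361)) = 20 - (-11 + √370) = 20 + (11 - √370) = 31 - √370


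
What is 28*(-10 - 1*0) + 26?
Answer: -254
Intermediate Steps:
28*(-10 - 1*0) + 26 = 28*(-10 + 0) + 26 = 28*(-10) + 26 = -280 + 26 = -254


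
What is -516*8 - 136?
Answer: -4264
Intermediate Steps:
-516*8 - 136 = -43*96 - 136 = -4128 - 136 = -4264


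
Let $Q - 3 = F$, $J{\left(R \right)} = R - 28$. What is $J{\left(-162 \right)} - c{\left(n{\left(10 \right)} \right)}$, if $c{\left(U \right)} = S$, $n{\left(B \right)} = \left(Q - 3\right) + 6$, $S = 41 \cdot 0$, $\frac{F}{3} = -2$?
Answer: $-190$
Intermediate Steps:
$F = -6$ ($F = 3 \left(-2\right) = -6$)
$J{\left(R \right)} = -28 + R$
$Q = -3$ ($Q = 3 - 6 = -3$)
$S = 0$
$n{\left(B \right)} = 0$ ($n{\left(B \right)} = \left(-3 - 3\right) + 6 = -6 + 6 = 0$)
$c{\left(U \right)} = 0$
$J{\left(-162 \right)} - c{\left(n{\left(10 \right)} \right)} = \left(-28 - 162\right) - 0 = -190 + 0 = -190$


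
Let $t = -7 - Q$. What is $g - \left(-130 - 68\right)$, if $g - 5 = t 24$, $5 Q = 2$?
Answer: $\frac{127}{5} \approx 25.4$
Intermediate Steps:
$Q = \frac{2}{5}$ ($Q = \frac{1}{5} \cdot 2 = \frac{2}{5} \approx 0.4$)
$t = - \frac{37}{5}$ ($t = -7 - \frac{2}{5} = - \frac{37}{5} \approx -7.4$)
$g = - \frac{863}{5}$ ($g = 5 - \frac{888}{5} = - \frac{863}{5} \approx -172.6$)
$g - \left(-130 - 68\right) = - \frac{863}{5} - \left(-130 - 68\right) = - \frac{863}{5} - -198 = - \frac{863}{5} + 198 = \frac{127}{5}$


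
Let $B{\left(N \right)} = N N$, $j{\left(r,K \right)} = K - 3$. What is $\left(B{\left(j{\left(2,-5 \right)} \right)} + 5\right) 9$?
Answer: $621$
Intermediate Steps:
$j{\left(r,K \right)} = -3 + K$
$B{\left(N \right)} = N^{2}$
$\left(B{\left(j{\left(2,-5 \right)} \right)} + 5\right) 9 = \left(\left(-3 - 5\right)^{2} + 5\right) 9 = \left(\left(-8\right)^{2} + 5\right) 9 = \left(64 + 5\right) 9 = 69 \cdot 9 = 621$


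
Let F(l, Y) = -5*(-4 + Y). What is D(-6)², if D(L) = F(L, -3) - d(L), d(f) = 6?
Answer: 841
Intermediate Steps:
F(l, Y) = 20 - 5*Y
D(L) = 29 (D(L) = (20 - 5*(-3)) - 1*6 = (20 + 15) - 6 = 35 - 6 = 29)
D(-6)² = 29² = 841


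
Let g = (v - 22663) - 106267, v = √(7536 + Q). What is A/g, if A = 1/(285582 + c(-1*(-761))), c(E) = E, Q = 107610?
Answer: -64465/2379915470124811 - 3*√12794/4759830940249622 ≈ -2.7158e-11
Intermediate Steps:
v = 3*√12794 (v = √(7536 + 107610) = √115146 = 3*√12794 ≈ 339.33)
A = 1/286343 (A = 1/(285582 - 1*(-761)) = 1/(285582 + 761) = 1/286343 ≈ 3.4923e-6)
g = -128930 + 3*√12794 (g = (3*√12794 - 22663) - 106267 = (-22663 + 3*√12794) - 106267 = -128930 + 3*√12794 ≈ -1.2859e+5)
A/g = 1/(286343*(-128930 + 3*√12794))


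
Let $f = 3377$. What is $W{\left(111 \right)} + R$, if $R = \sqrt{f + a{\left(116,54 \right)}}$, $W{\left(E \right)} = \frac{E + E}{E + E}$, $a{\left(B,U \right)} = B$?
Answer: $1 + \sqrt{3493} \approx 60.102$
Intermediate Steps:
$W{\left(E \right)} = 1$ ($W{\left(E \right)} = \frac{2 E}{2 E} = 2 E \frac{1}{2 E} = 1$)
$R = \sqrt{3493}$ ($R = \sqrt{3377 + 116} = \sqrt{3493} \approx 59.102$)
$W{\left(111 \right)} + R = 1 + \sqrt{3493}$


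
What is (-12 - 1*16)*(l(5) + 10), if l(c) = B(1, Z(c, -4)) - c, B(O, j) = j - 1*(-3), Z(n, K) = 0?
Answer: -224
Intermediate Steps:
B(O, j) = 3 + j (B(O, j) = j + 3 = 3 + j)
l(c) = 3 - c (l(c) = (3 + 0) - c = 3 - c)
(-12 - 1*16)*(l(5) + 10) = (-12 - 1*16)*((3 - 1*5) + 10) = (-12 - 16)*((3 - 5) + 10) = -28*(-2 + 10) = -28*8 = -224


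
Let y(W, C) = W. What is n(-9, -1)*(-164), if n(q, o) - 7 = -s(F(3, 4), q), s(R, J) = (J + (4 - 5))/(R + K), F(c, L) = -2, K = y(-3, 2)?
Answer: -820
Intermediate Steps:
K = -3
s(R, J) = (-1 + J)/(-3 + R) (s(R, J) = (J + (4 - 5))/(R - 3) = (J - 1)/(-3 + R) = (-1 + J)/(-3 + R))
n(q, o) = 34/5 + q/5 (n(q, o) = 7 - (-1 + q)/(-3 - 2) = 7 - (-1 + q)/(-5) = 7 - (-1)*(-1 + q)/5 = 7 - (1/5 - q/5) = 7 + (-1/5 + q/5) = 34/5 + q/5)
n(-9, -1)*(-164) = (34/5 + (1/5)*(-9))*(-164) = (34/5 - 9/5)*(-164) = 5*(-164) = -820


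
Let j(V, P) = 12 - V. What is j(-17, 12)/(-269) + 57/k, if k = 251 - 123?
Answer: 11621/34432 ≈ 0.33751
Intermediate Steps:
k = 128
j(-17, 12)/(-269) + 57/k = (12 - 1*(-17))/(-269) + 57/128 = (12 + 17)*(-1/269) + 57*(1/128) = 29*(-1/269) + 57/128 = -29/269 + 57/128 = 11621/34432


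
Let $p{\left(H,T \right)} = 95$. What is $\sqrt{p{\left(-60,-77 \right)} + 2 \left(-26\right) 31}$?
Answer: $i \sqrt{1517} \approx 38.949 i$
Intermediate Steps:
$\sqrt{p{\left(-60,-77 \right)} + 2 \left(-26\right) 31} = \sqrt{95 + 2 \left(-26\right) 31} = \sqrt{95 - 1612} = \sqrt{-1517} = i \sqrt{1517}$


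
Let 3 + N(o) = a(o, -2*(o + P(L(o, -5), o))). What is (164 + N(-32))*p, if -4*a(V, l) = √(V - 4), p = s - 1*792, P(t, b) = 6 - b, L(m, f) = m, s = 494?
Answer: -47978 + 447*I ≈ -47978.0 + 447.0*I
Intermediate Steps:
p = -298 (p = 494 - 1*792 = 494 - 792 = -298)
a(V, l) = -√(-4 + V)/4 (a(V, l) = -√(V - 4)/4 = -√(-4 + V)/4)
N(o) = -3 - √(-4 + o)/4
(164 + N(-32))*p = (164 + (-3 - √(-4 - 32)/4))*(-298) = (164 + (-3 - 3*I/2))*(-298) = (161 - 3*I/2)*(-298) = -47978 + 447*I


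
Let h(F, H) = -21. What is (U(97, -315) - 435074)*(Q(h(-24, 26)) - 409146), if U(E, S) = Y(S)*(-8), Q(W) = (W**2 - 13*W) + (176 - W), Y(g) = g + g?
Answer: 175554929990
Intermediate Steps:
Y(g) = 2*g
Q(W) = 176 + W**2 - 14*W
U(E, S) = -16*S (U(E, S) = (2*S)*(-8) = -16*S)
(U(97, -315) - 435074)*(Q(h(-24, 26)) - 409146) = (-16*(-315) - 435074)*((176 + (-21)**2 - 14*(-21)) - 409146) = (5040 - 435074)*((176 + 441 + 294) - 409146) = -430034*(911 - 409146) = -430034*(-408235) = 175554929990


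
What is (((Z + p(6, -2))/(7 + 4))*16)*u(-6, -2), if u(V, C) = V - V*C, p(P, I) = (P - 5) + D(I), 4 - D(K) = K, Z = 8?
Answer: -4320/11 ≈ -392.73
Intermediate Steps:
D(K) = 4 - K
p(P, I) = -1 + P - I (p(P, I) = (P - 5) + (4 - I) = (-5 + P) + (4 - I) = -1 + P - I)
u(V, C) = V - C*V
(((Z + p(6, -2))/(7 + 4))*16)*u(-6, -2) = (((8 + (-1 + 6 - 1*(-2)))/(7 + 4))*16)*(-6*(1 - 1*(-2))) = (((8 + (-1 + 6 + 2))/11)*16)*(-6*(1 + 2)) = (((8 + 7)*(1/11))*16)*(-6*3) = ((15*(1/11))*16)*(-18) = ((15/11)*16)*(-18) = (240/11)*(-18) = -4320/11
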